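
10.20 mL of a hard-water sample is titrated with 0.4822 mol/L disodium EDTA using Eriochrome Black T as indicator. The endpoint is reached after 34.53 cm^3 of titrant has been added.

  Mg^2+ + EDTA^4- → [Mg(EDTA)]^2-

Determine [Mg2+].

n(EDTA) = 0.03453 L × 0.4822 mol/L = 0.01665 mol
n(Mg2+) = 0.01665 mol (1:1 mole ratio)
[Mg2+] = 0.01665 mol / 0.01020 L = 1.632 mol/L

1.632 mol/L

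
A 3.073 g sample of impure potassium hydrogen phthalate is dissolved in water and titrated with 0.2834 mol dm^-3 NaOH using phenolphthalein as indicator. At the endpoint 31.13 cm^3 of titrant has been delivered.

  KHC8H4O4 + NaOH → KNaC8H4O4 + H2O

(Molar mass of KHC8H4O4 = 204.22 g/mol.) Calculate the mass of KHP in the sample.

n(NaOH) = 0.03113 L × 0.2834 mol/L = 8.822 × 10^-3 mol
n(KHC8H4O4) = 8.822 × 10^-3 mol (1:1 ratio)
mass of KHC8H4O4 = 8.822 × 10^-3 × 204.22 g/mol = 1.802 g

1.802 g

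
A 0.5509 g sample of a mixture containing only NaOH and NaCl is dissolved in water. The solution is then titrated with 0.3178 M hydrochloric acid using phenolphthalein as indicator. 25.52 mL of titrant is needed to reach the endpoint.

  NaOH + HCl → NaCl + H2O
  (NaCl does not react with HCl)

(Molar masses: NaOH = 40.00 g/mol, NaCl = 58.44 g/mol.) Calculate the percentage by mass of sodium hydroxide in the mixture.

58.89 %

n(HCl) = 0.02552 × 0.3178 = 8.110 × 10^-3 mol
Let x = n(NaOH), y = n(NaCl).
Titrant: 1x = 8.110 × 10^-3;  mass: 40.00x + 58.44y = 0.5509
Solving, x = 8.110 × 10^-3 mol, y = 3.876 × 10^-3 mol
mass of NaOH = 8.110 × 10^-3 × 40.00 = 0.3244 g
% NaOH = 0.3244 / 0.5509 × 100 = 58.89 %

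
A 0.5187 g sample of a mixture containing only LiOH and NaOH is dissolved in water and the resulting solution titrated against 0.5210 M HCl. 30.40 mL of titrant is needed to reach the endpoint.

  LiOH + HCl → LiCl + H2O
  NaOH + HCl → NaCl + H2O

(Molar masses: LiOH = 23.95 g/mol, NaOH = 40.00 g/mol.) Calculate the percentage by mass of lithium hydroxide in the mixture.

33.04 %

n(HCl) = 0.03040 × 0.5210 = 0.01584 mol
Let x = n(LiOH), y = n(NaOH).
Titrant: 1x + 1y = 0.01584;  mass: 23.95x + 40.00y = 0.5187
Solving, x = 7.155 × 10^-3 mol, y = 8.684 × 10^-3 mol
mass of LiOH = 7.155 × 10^-3 × 23.95 = 0.1714 g
% LiOH = 0.1714 / 0.5187 × 100 = 33.04 %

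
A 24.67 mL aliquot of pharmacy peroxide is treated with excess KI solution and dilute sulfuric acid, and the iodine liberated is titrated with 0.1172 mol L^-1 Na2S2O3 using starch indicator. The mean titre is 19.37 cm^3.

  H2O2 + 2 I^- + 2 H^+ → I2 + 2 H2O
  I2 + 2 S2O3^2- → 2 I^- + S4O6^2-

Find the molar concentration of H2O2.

0.04601 mol/L

n(S2O3^2-) = 0.01937 × 0.1172 = 2.270 × 10^-3 mol
n(I2) = n(S2O3^2-)/2 = 1.135 × 10^-3 mol
n(H2O2) in the aliquot = 1.135 × 10^-3 mol (1:1 ratio)
[H2O2] = 1.135 × 10^-3 / 0.02467 = 0.04601 mol/L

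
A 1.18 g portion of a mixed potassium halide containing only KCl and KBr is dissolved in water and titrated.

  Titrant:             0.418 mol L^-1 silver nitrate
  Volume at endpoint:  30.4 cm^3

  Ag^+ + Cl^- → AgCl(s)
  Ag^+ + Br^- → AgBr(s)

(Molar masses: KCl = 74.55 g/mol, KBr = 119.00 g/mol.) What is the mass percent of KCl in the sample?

47.2 %

n(AgNO3) = 0.0304 × 0.418 = 0.0127 mol
Let x = n(KCl), y = n(KBr).
Titrant: 1x + 1y = 0.0127;  mass: 74.55x + 119.00y = 1.18
Solving, x = 7.47 × 10^-3 mol, y = 5.23 × 10^-3 mol
mass of KCl = 7.47 × 10^-3 × 74.55 = 0.557 g
% KCl = 0.557 / 1.18 × 100 = 47.2 %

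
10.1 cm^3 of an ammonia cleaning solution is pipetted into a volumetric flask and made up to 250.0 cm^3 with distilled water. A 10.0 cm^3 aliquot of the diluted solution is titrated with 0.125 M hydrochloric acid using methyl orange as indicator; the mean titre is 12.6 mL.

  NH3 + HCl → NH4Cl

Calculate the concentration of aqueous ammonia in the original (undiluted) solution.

n(HCl) = 0.0126 × 0.125 = 1.57 × 10^-3 mol
n(NH3) in the aliquot = 1.57 × 10^-3 mol (1:1 ratio)
[NH3]_dilute = 1.57 × 10^-3 / 0.0100 = 0.158 mol/L
Dilution factor = 250.0 / 10.1 = 24.75
[NH3]_stock = 0.158 × 24.75 = 3.90 mol/L

3.90 M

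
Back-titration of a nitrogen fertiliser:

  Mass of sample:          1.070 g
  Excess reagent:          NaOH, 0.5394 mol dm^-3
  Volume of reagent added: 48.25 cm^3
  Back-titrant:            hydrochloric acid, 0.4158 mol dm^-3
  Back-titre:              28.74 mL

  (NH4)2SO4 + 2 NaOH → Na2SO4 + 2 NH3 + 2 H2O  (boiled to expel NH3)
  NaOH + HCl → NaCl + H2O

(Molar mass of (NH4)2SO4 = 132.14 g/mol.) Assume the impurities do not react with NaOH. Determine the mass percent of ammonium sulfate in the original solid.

86.92 %

n(NaOH) added = 0.04825 × 0.5394 = 0.02603 mol
n(HCl) used in back-titration = 0.02874 × 0.4158 = 0.01195 mol
n(NaOH) left over = 0.01195 mol (1:1 ratio)
n(NaOH) consumed by analyte = 0.02603 − 0.01195 = 0.01408 mol
From the 1:2 ratio, n((NH4)2SO4) = 1/2 × 0.01408 = 7.038 × 10^-3 mol
mass of (NH4)2SO4 = 7.038 × 10^-3 × 132.14 = 0.9300 g
% (NH4)2SO4 = 0.9300 / 1.070 × 100 = 86.92 %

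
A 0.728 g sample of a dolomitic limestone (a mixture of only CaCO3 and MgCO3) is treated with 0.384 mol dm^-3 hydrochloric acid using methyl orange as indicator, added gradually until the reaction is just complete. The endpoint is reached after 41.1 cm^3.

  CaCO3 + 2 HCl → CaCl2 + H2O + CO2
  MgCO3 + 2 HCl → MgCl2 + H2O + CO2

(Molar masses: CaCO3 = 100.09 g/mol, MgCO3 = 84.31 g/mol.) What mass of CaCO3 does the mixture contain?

0.398 g

n(HCl) = 0.0411 × 0.384 = 0.0158 mol
Let x = n(CaCO3), y = n(MgCO3).
Titrant: 2x + 2y = 0.0158;  mass: 100.09x + 84.31y = 0.728
Solving, x = 3.97 × 10^-3 mol, y = 3.92 × 10^-3 mol
mass of CaCO3 = 3.97 × 10^-3 × 100.09 = 0.398 g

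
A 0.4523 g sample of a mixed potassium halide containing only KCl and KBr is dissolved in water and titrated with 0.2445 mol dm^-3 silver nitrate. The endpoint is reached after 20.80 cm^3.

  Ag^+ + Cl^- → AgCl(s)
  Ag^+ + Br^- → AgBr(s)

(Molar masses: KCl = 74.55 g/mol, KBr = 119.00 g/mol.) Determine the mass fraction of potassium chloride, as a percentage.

n(AgNO3) = 0.02080 × 0.2445 = 5.086 × 10^-3 mol
Let x = n(KCl), y = n(KBr).
Titrant: 1x + 1y = 5.086 × 10^-3;  mass: 74.55x + 119.00y = 0.4523
Solving, x = 3.440 × 10^-3 mol, y = 1.646 × 10^-3 mol
mass of KCl = 3.440 × 10^-3 × 74.55 = 0.2564 g
% KCl = 0.2564 / 0.4523 × 100 = 56.69 %

56.69 %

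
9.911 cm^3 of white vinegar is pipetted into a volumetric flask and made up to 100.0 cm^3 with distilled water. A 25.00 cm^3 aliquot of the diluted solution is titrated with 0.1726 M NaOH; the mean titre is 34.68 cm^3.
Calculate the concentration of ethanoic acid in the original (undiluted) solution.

CH3COOH + NaOH → CH3COONa + H2O
n(NaOH) = 0.03468 × 0.1726 = 5.986 × 10^-3 mol
n(CH3COOH) in the aliquot = 5.986 × 10^-3 mol (1:1 ratio)
[CH3COOH]_dilute = 5.986 × 10^-3 / 0.02500 = 0.2394 mol/L
Dilution factor = 100.0 / 9.911 = 10.09
[CH3COOH]_stock = 0.2394 × 10.09 = 2.416 mol/L

2.416 M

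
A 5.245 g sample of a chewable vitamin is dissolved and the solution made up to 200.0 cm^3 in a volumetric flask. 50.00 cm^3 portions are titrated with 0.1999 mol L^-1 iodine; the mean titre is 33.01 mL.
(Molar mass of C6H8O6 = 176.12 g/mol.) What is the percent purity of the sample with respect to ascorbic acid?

88.63 %

C6H8O6 + I2 → C6H6O6 + 2 HI
n(I2) per titration = 0.03301 × 0.1999 = 6.599 × 10^-3 mol
n(C6H8O6) in each aliquot = 6.599 × 10^-3 mol (1:1 ratio)
n(C6H8O6) in the whole flask = 6.599 × 10^-3 × 200.0/50.00 = 0.02639 mol
mass of C6H8O6 = 0.02639 × 176.12 = 4.649 g
% C6H8O6 = 4.649 / 5.245 × 100 = 88.63 %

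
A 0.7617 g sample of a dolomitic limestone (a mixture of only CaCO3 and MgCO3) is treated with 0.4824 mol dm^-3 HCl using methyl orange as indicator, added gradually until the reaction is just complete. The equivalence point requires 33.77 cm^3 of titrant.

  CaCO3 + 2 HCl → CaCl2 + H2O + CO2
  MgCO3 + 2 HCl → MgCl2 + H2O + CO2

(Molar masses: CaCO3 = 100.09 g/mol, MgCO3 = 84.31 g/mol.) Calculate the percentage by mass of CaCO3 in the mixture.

n(HCl) = 0.03377 × 0.4824 = 0.01629 mol
Let x = n(CaCO3), y = n(MgCO3).
Titrant: 2x + 2y = 0.01629;  mass: 100.09x + 84.31y = 0.7617
Solving, x = 4.751 × 10^-3 mol, y = 3.395 × 10^-3 mol
mass of CaCO3 = 4.751 × 10^-3 × 100.09 = 0.4755 g
% CaCO3 = 0.4755 / 0.7617 × 100 = 62.43 %

62.43 %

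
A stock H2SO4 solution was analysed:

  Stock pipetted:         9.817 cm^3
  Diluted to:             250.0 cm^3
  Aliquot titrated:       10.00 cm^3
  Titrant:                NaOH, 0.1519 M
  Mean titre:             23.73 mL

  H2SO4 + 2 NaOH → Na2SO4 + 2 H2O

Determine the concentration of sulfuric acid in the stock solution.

4.590 M

n(NaOH) = 0.02373 × 0.1519 = 3.605 × 10^-3 mol
From the 1:2 ratio, n(H2SO4) in the aliquot = 1/2 × 3.605 × 10^-3 = 1.802 × 10^-3 mol
[H2SO4]_dilute = 1.802 × 10^-3 / 0.01000 = 0.1802 mol/L
Dilution factor = 250.0 / 9.817 = 25.47
[H2SO4]_stock = 0.1802 × 25.47 = 4.590 mol/L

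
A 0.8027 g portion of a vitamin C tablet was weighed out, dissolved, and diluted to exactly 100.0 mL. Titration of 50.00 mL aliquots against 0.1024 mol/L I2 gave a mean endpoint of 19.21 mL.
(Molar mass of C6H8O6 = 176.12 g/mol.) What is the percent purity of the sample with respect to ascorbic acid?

86.32 %

C6H8O6 + I2 → C6H6O6 + 2 HI
n(I2) per titration = 0.01921 × 0.1024 = 1.967 × 10^-3 mol
n(C6H8O6) in each aliquot = 1.967 × 10^-3 mol (1:1 ratio)
n(C6H8O6) in the whole flask = 1.967 × 10^-3 × 100.0/50.00 = 3.934 × 10^-3 mol
mass of C6H8O6 = 3.934 × 10^-3 × 176.12 = 0.6929 g
% C6H8O6 = 0.6929 / 0.8027 × 100 = 86.32 %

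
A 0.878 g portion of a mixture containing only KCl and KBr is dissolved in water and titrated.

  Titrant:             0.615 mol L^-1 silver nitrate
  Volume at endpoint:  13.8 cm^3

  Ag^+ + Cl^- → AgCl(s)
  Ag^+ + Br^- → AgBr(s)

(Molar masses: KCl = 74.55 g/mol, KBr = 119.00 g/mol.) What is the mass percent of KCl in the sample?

25.2 %

n(AgNO3) = 0.0138 × 0.615 = 8.49 × 10^-3 mol
Let x = n(KCl), y = n(KBr).
Titrant: 1x + 1y = 8.49 × 10^-3;  mass: 74.55x + 119.00y = 0.878
Solving, x = 2.97 × 10^-3 mol, y = 5.52 × 10^-3 mol
mass of KCl = 2.97 × 10^-3 × 74.55 = 0.221 g
% KCl = 0.221 / 0.878 × 100 = 25.2 %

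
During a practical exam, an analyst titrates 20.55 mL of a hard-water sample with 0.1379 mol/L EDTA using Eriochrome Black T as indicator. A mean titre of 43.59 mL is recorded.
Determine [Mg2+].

0.2925 mol/L

Mg^2+ + EDTA^4- → [Mg(EDTA)]^2-
n(EDTA) = 0.04359 L × 0.1379 mol/L = 6.011 × 10^-3 mol
n(Mg2+) = 6.011 × 10^-3 mol (1:1 mole ratio)
[Mg2+] = 6.011 × 10^-3 mol / 0.02055 L = 0.2925 mol/L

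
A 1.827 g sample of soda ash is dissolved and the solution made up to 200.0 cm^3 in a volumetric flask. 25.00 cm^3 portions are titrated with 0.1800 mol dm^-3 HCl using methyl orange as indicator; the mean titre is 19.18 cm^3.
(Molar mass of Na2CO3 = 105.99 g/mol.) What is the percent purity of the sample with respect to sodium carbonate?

80.11 %

Na2CO3 + 2 HCl → 2 NaCl + H2O + CO2
n(HCl) per titration = 0.01918 × 0.1800 = 3.452 × 10^-3 mol
From the 1:2 ratio, n(Na2CO3) in each aliquot = 1/2 × 3.452 × 10^-3 = 1.726 × 10^-3 mol
n(Na2CO3) in the whole flask = 1.726 × 10^-3 × 200.0/25.00 = 0.01381 mol
mass of Na2CO3 = 0.01381 × 105.99 = 1.464 g
% Na2CO3 = 1.464 / 1.827 × 100 = 80.11 %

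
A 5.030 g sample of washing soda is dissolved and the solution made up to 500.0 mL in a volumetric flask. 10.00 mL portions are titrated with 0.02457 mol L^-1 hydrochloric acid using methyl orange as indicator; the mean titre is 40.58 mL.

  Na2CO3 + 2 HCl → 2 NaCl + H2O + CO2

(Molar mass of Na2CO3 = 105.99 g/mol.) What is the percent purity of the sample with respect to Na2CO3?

n(HCl) per titration = 0.04058 × 0.02457 = 9.971 × 10^-4 mol
From the 1:2 ratio, n(Na2CO3) in each aliquot = 1/2 × 9.971 × 10^-4 = 4.985 × 10^-4 mol
n(Na2CO3) in the whole flask = 4.985 × 10^-4 × 500.0/10.00 = 0.02493 mol
mass of Na2CO3 = 0.02493 × 105.99 = 2.642 g
% Na2CO3 = 2.642 / 5.030 × 100 = 52.52 %

52.52 %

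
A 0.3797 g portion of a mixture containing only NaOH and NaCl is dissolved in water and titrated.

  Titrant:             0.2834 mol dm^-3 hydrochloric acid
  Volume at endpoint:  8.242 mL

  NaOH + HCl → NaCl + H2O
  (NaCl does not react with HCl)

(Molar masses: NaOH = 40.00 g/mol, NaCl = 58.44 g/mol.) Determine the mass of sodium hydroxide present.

n(HCl) = 0.008242 × 0.2834 = 2.336 × 10^-3 mol
Let x = n(NaOH), y = n(NaCl).
Titrant: 1x = 2.336 × 10^-3;  mass: 40.00x + 58.44y = 0.3797
Solving, x = 2.336 × 10^-3 mol, y = 4.899 × 10^-3 mol
mass of NaOH = 2.336 × 10^-3 × 40.00 = 0.09343 g

0.09343 g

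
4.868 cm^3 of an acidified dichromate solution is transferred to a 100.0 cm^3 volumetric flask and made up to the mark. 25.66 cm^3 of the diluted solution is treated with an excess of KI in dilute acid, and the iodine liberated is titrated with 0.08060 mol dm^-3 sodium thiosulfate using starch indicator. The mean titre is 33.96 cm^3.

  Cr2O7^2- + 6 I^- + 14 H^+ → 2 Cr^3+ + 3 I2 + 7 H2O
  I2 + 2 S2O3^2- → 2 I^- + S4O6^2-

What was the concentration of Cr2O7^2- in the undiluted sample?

0.3652 mol/L

n(S2O3^2-) = 0.03396 × 0.08060 = 2.737 × 10^-3 mol
n(I2) = n(S2O3^2-)/2 = 1.369 × 10^-3 mol
From the 1:3 ratio, n(Cr2O7^2-) in the aliquot = 1/3 × 1.369 × 10^-3 = 4.562 × 10^-4 mol
[Cr2O7^2-]_dilute = 4.562 × 10^-4 / 0.02566 = 0.01778 mol/L
[Cr2O7^2-]_original = 0.01778 × 100.0/4.868 = 0.3652 mol/L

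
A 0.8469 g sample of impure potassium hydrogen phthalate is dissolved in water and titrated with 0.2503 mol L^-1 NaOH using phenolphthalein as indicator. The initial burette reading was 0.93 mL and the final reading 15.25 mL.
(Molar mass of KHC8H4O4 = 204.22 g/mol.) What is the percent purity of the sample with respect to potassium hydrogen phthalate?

86.43 %

KHC8H4O4 + NaOH → KNaC8H4O4 + H2O
n(NaOH) = 0.01432 L × 0.2503 mol/L = 3.584 × 10^-3 mol
n(KHC8H4O4) = 3.584 × 10^-3 mol (1:1 ratio)
mass of KHC8H4O4 = 3.584 × 10^-3 × 204.22 g/mol = 0.7320 g
% KHC8H4O4 = 0.7320 / 0.8469 × 100 = 86.43 %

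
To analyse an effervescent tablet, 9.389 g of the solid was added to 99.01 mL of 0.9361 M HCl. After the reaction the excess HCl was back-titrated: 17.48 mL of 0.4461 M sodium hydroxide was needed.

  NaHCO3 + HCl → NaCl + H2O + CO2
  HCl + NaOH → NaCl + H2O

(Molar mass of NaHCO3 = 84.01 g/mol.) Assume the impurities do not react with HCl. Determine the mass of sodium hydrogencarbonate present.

7.131 g

n(HCl) added = 0.09901 × 0.9361 = 0.09268 mol
n(NaOH) used in back-titration = 0.01748 × 0.4461 = 7.798 × 10^-3 mol
n(HCl) left over = 7.798 × 10^-3 mol (1:1 ratio)
n(HCl) consumed by analyte = 0.09268 − 7.798 × 10^-3 = 0.08489 mol
n(NaHCO3) = 0.08489 mol (1:1 ratio)
mass of NaHCO3 = 0.08489 × 84.01 = 7.131 g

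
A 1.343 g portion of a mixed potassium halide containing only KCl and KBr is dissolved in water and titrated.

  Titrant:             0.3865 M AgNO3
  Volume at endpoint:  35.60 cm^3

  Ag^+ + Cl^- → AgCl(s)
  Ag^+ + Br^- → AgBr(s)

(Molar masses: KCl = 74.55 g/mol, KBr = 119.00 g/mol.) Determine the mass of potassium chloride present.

n(AgNO3) = 0.03560 × 0.3865 = 0.01376 mol
Let x = n(KCl), y = n(KBr).
Titrant: 1x + 1y = 0.01376;  mass: 74.55x + 119.00y = 1.343
Solving, x = 6.622 × 10^-3 mol, y = 7.137 × 10^-3 mol
mass of KCl = 6.622 × 10^-3 × 74.55 = 0.4937 g

0.4937 g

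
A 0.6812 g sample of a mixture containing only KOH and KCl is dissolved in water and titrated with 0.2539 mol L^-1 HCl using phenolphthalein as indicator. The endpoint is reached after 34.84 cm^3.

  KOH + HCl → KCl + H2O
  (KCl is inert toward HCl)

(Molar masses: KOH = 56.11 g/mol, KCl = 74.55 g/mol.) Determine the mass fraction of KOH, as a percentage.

72.86 %

n(HCl) = 0.03484 × 0.2539 = 8.846 × 10^-3 mol
Let x = n(KOH), y = n(KCl).
Titrant: 1x = 8.846 × 10^-3;  mass: 56.11x + 74.55y = 0.6812
Solving, x = 8.846 × 10^-3 mol, y = 2.480 × 10^-3 mol
mass of KOH = 8.846 × 10^-3 × 56.11 = 0.4963 g
% KOH = 0.4963 / 0.6812 × 100 = 72.86 %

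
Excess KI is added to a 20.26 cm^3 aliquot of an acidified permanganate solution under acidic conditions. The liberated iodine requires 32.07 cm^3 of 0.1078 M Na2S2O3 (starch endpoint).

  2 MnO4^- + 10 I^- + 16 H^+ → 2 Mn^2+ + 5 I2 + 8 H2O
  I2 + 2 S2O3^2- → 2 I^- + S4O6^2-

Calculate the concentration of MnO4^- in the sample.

n(S2O3^2-) = 0.03207 × 0.1078 = 3.457 × 10^-3 mol
n(I2) = n(S2O3^2-)/2 = 1.729 × 10^-3 mol
From the 2:5 ratio, n(MnO4^-) in the aliquot = 2/5 × 1.729 × 10^-3 = 6.914 × 10^-4 mol
[MnO4^-] = 6.914 × 10^-4 / 0.02026 = 0.03413 mol/L

0.03413 M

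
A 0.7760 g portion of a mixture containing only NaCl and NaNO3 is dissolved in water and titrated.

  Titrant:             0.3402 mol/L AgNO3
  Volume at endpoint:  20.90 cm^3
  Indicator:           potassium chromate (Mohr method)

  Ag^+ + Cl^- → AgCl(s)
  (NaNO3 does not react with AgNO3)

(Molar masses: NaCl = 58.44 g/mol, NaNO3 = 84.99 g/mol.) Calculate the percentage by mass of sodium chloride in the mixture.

n(AgNO3) = 0.02090 × 0.3402 = 7.110 × 10^-3 mol
Let x = n(NaCl), y = n(NaNO3).
Titrant: 1x = 7.110 × 10^-3;  mass: 58.44x + 84.99y = 0.7760
Solving, x = 7.110 × 10^-3 mol, y = 4.241 × 10^-3 mol
mass of NaCl = 7.110 × 10^-3 × 58.44 = 0.4155 g
% NaCl = 0.4155 / 0.7760 × 100 = 53.55 %

53.55 %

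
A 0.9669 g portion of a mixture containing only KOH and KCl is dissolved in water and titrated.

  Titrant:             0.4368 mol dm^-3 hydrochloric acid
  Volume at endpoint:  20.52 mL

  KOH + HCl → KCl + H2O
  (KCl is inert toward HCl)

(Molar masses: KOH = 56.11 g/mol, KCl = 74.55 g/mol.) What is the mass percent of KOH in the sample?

52.01 %

n(HCl) = 0.02052 × 0.4368 = 8.963 × 10^-3 mol
Let x = n(KOH), y = n(KCl).
Titrant: 1x = 8.963 × 10^-3;  mass: 56.11x + 74.55y = 0.9669
Solving, x = 8.963 × 10^-3 mol, y = 6.224 × 10^-3 mol
mass of KOH = 8.963 × 10^-3 × 56.11 = 0.5029 g
% KOH = 0.5029 / 0.9669 × 100 = 52.01 %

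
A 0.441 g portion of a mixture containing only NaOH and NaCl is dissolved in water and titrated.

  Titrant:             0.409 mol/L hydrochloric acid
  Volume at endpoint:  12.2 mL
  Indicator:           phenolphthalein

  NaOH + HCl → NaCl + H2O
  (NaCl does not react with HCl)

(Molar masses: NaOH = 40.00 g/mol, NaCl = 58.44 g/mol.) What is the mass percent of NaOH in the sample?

n(HCl) = 0.0122 × 0.409 = 4.99 × 10^-3 mol
Let x = n(NaOH), y = n(NaCl).
Titrant: 1x = 4.99 × 10^-3;  mass: 40.00x + 58.44y = 0.441
Solving, x = 4.99 × 10^-3 mol, y = 4.13 × 10^-3 mol
mass of NaOH = 4.99 × 10^-3 × 40.00 = 0.200 g
% NaOH = 0.200 / 0.441 × 100 = 45.3 %

45.3 %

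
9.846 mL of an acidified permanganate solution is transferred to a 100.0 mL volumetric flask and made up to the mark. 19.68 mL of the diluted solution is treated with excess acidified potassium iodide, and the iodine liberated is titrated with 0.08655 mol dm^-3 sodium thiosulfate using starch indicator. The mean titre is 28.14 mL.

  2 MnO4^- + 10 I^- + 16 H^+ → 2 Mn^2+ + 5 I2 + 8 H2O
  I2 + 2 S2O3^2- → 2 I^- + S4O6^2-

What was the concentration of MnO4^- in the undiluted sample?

n(S2O3^2-) = 0.02814 × 0.08655 = 2.436 × 10^-3 mol
n(I2) = n(S2O3^2-)/2 = 1.218 × 10^-3 mol
From the 2:5 ratio, n(MnO4^-) in the aliquot = 2/5 × 1.218 × 10^-3 = 4.871 × 10^-4 mol
[MnO4^-]_dilute = 4.871 × 10^-4 / 0.01968 = 0.02475 mol/L
[MnO4^-]_original = 0.02475 × 100.0/9.846 = 0.2514 mol/L

0.2514 mol/L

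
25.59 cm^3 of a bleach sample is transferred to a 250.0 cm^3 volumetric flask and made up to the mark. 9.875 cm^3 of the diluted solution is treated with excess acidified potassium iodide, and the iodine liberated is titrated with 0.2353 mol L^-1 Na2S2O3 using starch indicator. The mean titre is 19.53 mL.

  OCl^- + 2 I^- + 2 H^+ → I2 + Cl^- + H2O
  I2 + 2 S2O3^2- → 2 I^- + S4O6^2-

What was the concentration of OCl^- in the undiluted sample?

2.273 mol/L

n(S2O3^2-) = 0.01953 × 0.2353 = 4.595 × 10^-3 mol
n(I2) = n(S2O3^2-)/2 = 2.298 × 10^-3 mol
n(OCl^-) in the aliquot = 2.298 × 10^-3 mol (1:1 ratio)
[OCl^-]_dilute = 2.298 × 10^-3 / 0.009875 = 0.2327 mol/L
[OCl^-]_original = 0.2327 × 250.0/25.59 = 2.273 mol/L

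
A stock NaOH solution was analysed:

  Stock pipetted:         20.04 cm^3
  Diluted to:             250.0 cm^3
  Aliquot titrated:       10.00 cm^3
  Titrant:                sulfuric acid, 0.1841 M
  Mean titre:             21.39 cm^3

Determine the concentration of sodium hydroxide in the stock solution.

2 NaOH + H2SO4 → Na2SO4 + 2 H2O
n(H2SO4) = 0.02139 × 0.1841 = 3.938 × 10^-3 mol
From the 2:1 ratio, n(NaOH) in the aliquot = 2/1 × 3.938 × 10^-3 = 7.876 × 10^-3 mol
[NaOH]_dilute = 7.876 × 10^-3 / 0.01000 = 0.7876 mol/L
Dilution factor = 250.0 / 20.04 = 12.48
[NaOH]_stock = 0.7876 × 12.48 = 9.825 mol/L

9.825 M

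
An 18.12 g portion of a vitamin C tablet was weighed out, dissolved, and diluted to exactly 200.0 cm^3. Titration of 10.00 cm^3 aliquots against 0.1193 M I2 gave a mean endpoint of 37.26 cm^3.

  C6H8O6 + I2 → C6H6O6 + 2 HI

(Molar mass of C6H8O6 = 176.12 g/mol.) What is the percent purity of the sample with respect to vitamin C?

n(I2) per titration = 0.03726 × 0.1193 = 4.445 × 10^-3 mol
n(C6H8O6) in each aliquot = 4.445 × 10^-3 mol (1:1 ratio)
n(C6H8O6) in the whole flask = 4.445 × 10^-3 × 200.0/10.00 = 0.08890 mol
mass of C6H8O6 = 0.08890 × 176.12 = 15.66 g
% C6H8O6 = 15.66 / 18.12 × 100 = 86.41 %

86.41 %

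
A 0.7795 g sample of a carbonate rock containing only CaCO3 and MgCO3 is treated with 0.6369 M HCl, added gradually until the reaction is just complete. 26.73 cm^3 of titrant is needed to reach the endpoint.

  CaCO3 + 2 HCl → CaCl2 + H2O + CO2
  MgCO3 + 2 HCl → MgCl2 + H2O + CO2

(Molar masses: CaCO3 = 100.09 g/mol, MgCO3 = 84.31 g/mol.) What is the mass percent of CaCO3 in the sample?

50.32 %

n(HCl) = 0.02673 × 0.6369 = 0.01702 mol
Let x = n(CaCO3), y = n(MgCO3).
Titrant: 2x + 2y = 0.01702;  mass: 100.09x + 84.31y = 0.7795
Solving, x = 3.919 × 10^-3 mol, y = 4.593 × 10^-3 mol
mass of CaCO3 = 3.919 × 10^-3 × 100.09 = 0.3922 g
% CaCO3 = 0.3922 / 0.7795 × 100 = 50.32 %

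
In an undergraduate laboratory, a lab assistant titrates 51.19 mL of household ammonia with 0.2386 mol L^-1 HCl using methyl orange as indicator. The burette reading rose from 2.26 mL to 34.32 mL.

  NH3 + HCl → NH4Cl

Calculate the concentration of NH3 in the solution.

n(HCl) = 0.03206 L × 0.2386 mol/L = 7.650 × 10^-3 mol
n(NH3) = 7.650 × 10^-3 mol (1:1 mole ratio)
[NH3] = 7.650 × 10^-3 mol / 0.05119 L = 0.1494 mol/L

0.1494 mol/L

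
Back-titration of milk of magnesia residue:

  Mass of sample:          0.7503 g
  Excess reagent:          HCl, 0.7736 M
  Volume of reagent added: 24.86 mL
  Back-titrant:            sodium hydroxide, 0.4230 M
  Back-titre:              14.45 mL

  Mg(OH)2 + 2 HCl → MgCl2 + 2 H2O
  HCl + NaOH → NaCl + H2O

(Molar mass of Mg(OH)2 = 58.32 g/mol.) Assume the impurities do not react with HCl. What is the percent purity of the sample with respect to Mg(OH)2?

50.99 %

n(HCl) added = 0.02486 × 0.7736 = 0.01923 mol
n(NaOH) used in back-titration = 0.01445 × 0.4230 = 6.112 × 10^-3 mol
n(HCl) left over = 6.112 × 10^-3 mol (1:1 ratio)
n(HCl) consumed by analyte = 0.01923 − 6.112 × 10^-3 = 0.01312 mol
From the 1:2 ratio, n(Mg(OH)2) = 1/2 × 0.01312 = 6.560 × 10^-3 mol
mass of Mg(OH)2 = 6.560 × 10^-3 × 58.32 = 0.3826 g
% Mg(OH)2 = 0.3826 / 0.7503 × 100 = 50.99 %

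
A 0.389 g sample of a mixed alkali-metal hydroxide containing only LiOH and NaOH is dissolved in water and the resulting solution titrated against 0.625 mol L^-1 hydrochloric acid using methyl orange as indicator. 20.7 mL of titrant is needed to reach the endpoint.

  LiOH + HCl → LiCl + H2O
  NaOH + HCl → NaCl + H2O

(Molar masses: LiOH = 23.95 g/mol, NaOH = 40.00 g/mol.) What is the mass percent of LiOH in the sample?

n(HCl) = 0.0207 × 0.625 = 0.0129 mol
Let x = n(LiOH), y = n(NaOH).
Titrant: 1x + 1y = 0.0129;  mass: 23.95x + 40.00y = 0.389
Solving, x = 8.01 × 10^-3 mol, y = 4.93 × 10^-3 mol
mass of LiOH = 8.01 × 10^-3 × 23.95 = 0.192 g
% LiOH = 0.192 / 0.389 × 100 = 49.3 %

49.3 %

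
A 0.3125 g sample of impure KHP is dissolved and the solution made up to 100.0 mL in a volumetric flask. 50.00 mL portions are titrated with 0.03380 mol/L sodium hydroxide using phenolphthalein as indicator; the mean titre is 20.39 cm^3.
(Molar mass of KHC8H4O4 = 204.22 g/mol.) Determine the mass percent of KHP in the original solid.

KHC8H4O4 + NaOH → KNaC8H4O4 + H2O
n(NaOH) per titration = 0.02039 × 0.03380 = 6.892 × 10^-4 mol
n(KHC8H4O4) in each aliquot = 6.892 × 10^-4 mol (1:1 ratio)
n(KHC8H4O4) in the whole flask = 6.892 × 10^-4 × 100.0/50.00 = 1.378 × 10^-3 mol
mass of KHC8H4O4 = 1.378 × 10^-3 × 204.22 = 0.2815 g
% KHC8H4O4 = 0.2815 / 0.3125 × 100 = 90.08 %

90.08 %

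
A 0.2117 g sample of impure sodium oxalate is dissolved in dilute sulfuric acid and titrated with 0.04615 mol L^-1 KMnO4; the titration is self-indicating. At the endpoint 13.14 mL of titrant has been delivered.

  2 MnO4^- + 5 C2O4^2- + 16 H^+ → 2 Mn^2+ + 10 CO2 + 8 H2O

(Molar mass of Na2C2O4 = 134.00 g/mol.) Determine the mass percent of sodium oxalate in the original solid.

n(KMnO4) = 0.01314 L × 0.04615 mol/L = 6.064 × 10^-4 mol
From the 5:2 ratio, n(Na2C2O4) = 5/2 × 6.064 × 10^-4 = 1.516 × 10^-3 mol
mass of Na2C2O4 = 1.516 × 10^-3 × 134.00 g/mol = 0.2031 g
% Na2C2O4 = 0.2031 / 0.2117 × 100 = 95.96 %

95.96 %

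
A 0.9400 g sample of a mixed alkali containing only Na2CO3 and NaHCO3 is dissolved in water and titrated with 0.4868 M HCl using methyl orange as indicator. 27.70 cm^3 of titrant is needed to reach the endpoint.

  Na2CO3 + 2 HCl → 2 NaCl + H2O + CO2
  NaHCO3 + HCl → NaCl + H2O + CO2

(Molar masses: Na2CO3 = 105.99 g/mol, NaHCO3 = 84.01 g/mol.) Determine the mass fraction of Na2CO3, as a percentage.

n(HCl) = 0.02770 × 0.4868 = 0.01348 mol
Let x = n(Na2CO3), y = n(NaHCO3).
Titrant: 2x + 1y = 0.01348;  mass: 105.99x + 84.01y = 0.9400
Solving, x = 3.109 × 10^-3 mol, y = 7.267 × 10^-3 mol
mass of Na2CO3 = 3.109 × 10^-3 × 105.99 = 0.3295 g
% Na2CO3 = 0.3295 / 0.9400 × 100 = 35.05 %

35.05 %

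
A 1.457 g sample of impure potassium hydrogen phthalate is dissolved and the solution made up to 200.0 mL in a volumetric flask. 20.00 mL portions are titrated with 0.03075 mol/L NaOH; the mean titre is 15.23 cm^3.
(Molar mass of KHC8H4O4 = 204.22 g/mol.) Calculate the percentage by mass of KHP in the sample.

65.64 %

KHC8H4O4 + NaOH → KNaC8H4O4 + H2O
n(NaOH) per titration = 0.01523 × 0.03075 = 4.683 × 10^-4 mol
n(KHC8H4O4) in each aliquot = 4.683 × 10^-4 mol (1:1 ratio)
n(KHC8H4O4) in the whole flask = 4.683 × 10^-4 × 200.0/20.00 = 4.683 × 10^-3 mol
mass of KHC8H4O4 = 4.683 × 10^-3 × 204.22 = 0.9564 g
% KHC8H4O4 = 0.9564 / 1.457 × 100 = 65.64 %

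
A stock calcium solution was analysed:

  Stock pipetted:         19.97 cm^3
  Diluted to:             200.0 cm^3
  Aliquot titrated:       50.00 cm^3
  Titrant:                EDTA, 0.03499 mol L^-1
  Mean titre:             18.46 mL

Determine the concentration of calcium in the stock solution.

Ca^2+ + EDTA^4- → [Ca(EDTA)]^2-
n(EDTA) = 0.01846 × 0.03499 = 6.459 × 10^-4 mol
n(Ca2+) in the aliquot = 6.459 × 10^-4 mol (1:1 ratio)
[Ca2+]_dilute = 6.459 × 10^-4 / 0.05000 = 0.01292 mol/L
Dilution factor = 200.0 / 19.97 = 10.02
[Ca2+]_stock = 0.01292 × 10.02 = 0.1294 mol/L

0.1294 mol/L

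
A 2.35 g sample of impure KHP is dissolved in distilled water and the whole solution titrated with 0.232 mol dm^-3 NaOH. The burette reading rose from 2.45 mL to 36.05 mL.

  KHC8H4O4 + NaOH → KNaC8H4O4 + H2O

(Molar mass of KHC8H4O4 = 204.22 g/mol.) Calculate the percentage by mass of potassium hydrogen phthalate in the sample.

n(NaOH) = 0.0336 L × 0.232 mol/L = 7.80 × 10^-3 mol
n(KHC8H4O4) = 7.80 × 10^-3 mol (1:1 ratio)
mass of KHC8H4O4 = 7.80 × 10^-3 × 204.22 g/mol = 1.59 g
% KHC8H4O4 = 1.59 / 2.35 × 100 = 67.7 %

67.7 %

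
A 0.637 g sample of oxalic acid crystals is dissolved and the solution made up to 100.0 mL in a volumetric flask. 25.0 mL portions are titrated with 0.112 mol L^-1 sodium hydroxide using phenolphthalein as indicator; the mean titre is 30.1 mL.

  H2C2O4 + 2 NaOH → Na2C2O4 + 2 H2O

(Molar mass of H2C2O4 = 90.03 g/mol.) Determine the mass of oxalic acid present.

n(NaOH) per titration = 0.0301 × 0.112 = 3.37 × 10^-3 mol
From the 1:2 ratio, n(H2C2O4) in each aliquot = 1/2 × 3.37 × 10^-3 = 1.69 × 10^-3 mol
n(H2C2O4) in the whole flask = 1.69 × 10^-3 × 100.0/25.0 = 6.74 × 10^-3 mol
mass of H2C2O4 = 6.74 × 10^-3 × 90.03 = 0.607 g

0.607 g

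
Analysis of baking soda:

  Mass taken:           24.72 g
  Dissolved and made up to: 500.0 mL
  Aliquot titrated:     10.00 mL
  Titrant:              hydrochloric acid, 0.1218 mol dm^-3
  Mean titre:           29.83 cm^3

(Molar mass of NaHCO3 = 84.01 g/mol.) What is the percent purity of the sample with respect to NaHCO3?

61.74 %

NaHCO3 + HCl → NaCl + H2O + CO2
n(HCl) per titration = 0.02983 × 0.1218 = 3.633 × 10^-3 mol
n(NaHCO3) in each aliquot = 3.633 × 10^-3 mol (1:1 ratio)
n(NaHCO3) in the whole flask = 3.633 × 10^-3 × 500.0/10.00 = 0.1817 mol
mass of NaHCO3 = 0.1817 × 84.01 = 15.26 g
% NaHCO3 = 15.26 / 24.72 × 100 = 61.74 %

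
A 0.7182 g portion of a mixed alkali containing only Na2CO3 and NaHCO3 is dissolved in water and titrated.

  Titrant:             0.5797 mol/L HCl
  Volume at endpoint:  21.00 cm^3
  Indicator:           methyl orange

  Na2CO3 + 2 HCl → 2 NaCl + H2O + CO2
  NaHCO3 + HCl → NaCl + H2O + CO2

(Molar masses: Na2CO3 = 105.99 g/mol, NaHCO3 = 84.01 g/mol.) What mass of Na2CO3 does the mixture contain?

0.5203 g

n(HCl) = 0.02100 × 0.5797 = 0.01217 mol
Let x = n(Na2CO3), y = n(NaHCO3).
Titrant: 2x + 1y = 0.01217;  mass: 105.99x + 84.01y = 0.7182
Solving, x = 4.909 × 10^-3 mol, y = 2.355 × 10^-3 mol
mass of Na2CO3 = 4.909 × 10^-3 × 105.99 = 0.5203 g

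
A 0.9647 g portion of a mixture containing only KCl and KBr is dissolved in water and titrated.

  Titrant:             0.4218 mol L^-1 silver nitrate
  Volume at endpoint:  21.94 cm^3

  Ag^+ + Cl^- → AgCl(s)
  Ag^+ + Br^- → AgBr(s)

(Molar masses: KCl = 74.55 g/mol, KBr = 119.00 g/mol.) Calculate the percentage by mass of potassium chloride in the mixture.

23.74 %

n(AgNO3) = 0.02194 × 0.4218 = 9.254 × 10^-3 mol
Let x = n(KCl), y = n(KBr).
Titrant: 1x + 1y = 9.254 × 10^-3;  mass: 74.55x + 119.00y = 0.9647
Solving, x = 3.072 × 10^-3 mol, y = 6.182 × 10^-3 mol
mass of KCl = 3.072 × 10^-3 × 74.55 = 0.2290 g
% KCl = 0.2290 / 0.9647 × 100 = 23.74 %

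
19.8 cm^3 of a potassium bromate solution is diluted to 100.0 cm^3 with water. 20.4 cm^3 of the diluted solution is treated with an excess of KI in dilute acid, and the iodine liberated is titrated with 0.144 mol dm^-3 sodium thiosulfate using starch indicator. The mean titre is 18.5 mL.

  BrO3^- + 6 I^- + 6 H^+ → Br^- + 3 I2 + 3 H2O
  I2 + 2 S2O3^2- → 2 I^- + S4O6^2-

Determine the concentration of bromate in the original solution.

n(S2O3^2-) = 0.0185 × 0.144 = 2.66 × 10^-3 mol
n(I2) = n(S2O3^2-)/2 = 1.33 × 10^-3 mol
From the 1:3 ratio, n(BrO3^-) in the aliquot = 1/3 × 1.33 × 10^-3 = 4.44 × 10^-4 mol
[BrO3^-]_dilute = 4.44 × 10^-4 / 0.0204 = 0.0218 mol/L
[BrO3^-]_original = 0.0218 × 100.0/19.8 = 0.110 mol/L

0.110 mol/L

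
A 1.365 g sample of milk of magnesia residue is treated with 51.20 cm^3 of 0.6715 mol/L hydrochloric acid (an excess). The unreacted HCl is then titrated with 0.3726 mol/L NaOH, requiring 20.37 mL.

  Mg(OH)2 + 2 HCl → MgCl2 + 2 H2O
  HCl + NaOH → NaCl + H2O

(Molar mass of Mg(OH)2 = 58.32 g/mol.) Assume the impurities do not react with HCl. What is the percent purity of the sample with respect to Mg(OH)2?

n(HCl) added = 0.05120 × 0.6715 = 0.03438 mol
n(NaOH) used in back-titration = 0.02037 × 0.3726 = 7.590 × 10^-3 mol
n(HCl) left over = 7.590 × 10^-3 mol (1:1 ratio)
n(HCl) consumed by analyte = 0.03438 − 7.590 × 10^-3 = 0.02679 mol
From the 1:2 ratio, n(Mg(OH)2) = 1/2 × 0.02679 = 0.01340 mol
mass of Mg(OH)2 = 0.01340 × 58.32 = 0.7812 g
% Mg(OH)2 = 0.7812 / 1.365 × 100 = 57.23 %

57.23 %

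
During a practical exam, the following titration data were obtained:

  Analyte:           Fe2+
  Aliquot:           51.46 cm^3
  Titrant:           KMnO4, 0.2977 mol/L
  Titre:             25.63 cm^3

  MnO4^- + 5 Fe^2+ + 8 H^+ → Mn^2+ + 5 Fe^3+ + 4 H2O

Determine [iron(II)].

n(KMnO4) = 0.02563 L × 0.2977 mol/L = 7.630 × 10^-3 mol
From the 5:1 mole ratio, n(Fe2+) = 5/1 × 7.630 × 10^-3 = 0.03815 mol
[Fe2+] = 0.03815 mol / 0.05146 L = 0.7414 mol/L

0.7414 mol/L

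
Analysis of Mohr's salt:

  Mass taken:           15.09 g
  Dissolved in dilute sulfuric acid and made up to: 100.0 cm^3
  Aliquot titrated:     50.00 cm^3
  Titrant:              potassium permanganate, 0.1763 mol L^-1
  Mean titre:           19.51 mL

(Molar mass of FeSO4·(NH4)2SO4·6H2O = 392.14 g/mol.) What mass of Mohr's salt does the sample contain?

MnO4^- + 5 Fe^2+ + 8 H^+ → Mn^2+ + 5 Fe^3+ + 4 H2O
n(KMnO4) per titration = 0.01951 × 0.1763 = 3.440 × 10^-3 mol
From the 5:1 ratio, n(FeSO4·(NH4)2SO4·6H2O) in each aliquot = 5/1 × 3.440 × 10^-3 = 0.01720 mol
n(FeSO4·(NH4)2SO4·6H2O) in the whole flask = 0.01720 × 100.0/50.00 = 0.03440 mol
mass of FeSO4·(NH4)2SO4·6H2O = 0.03440 × 392.14 = 13.49 g

13.49 g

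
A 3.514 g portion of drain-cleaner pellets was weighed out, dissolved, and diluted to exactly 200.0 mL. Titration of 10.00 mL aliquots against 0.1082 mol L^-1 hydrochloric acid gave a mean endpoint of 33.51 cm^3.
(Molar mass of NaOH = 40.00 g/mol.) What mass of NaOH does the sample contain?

NaOH + HCl → NaCl + H2O
n(HCl) per titration = 0.03351 × 0.1082 = 3.626 × 10^-3 mol
n(NaOH) in each aliquot = 3.626 × 10^-3 mol (1:1 ratio)
n(NaOH) in the whole flask = 3.626 × 10^-3 × 200.0/10.00 = 0.07252 mol
mass of NaOH = 0.07252 × 40.00 = 2.901 g

2.901 g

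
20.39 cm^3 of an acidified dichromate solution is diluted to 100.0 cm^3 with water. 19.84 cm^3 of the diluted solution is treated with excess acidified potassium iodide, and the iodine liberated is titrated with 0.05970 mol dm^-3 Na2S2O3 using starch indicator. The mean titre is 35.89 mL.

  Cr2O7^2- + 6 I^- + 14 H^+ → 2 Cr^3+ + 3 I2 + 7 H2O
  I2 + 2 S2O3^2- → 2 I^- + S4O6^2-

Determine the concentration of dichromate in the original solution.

n(S2O3^2-) = 0.03589 × 0.05970 = 2.143 × 10^-3 mol
n(I2) = n(S2O3^2-)/2 = 1.071 × 10^-3 mol
From the 1:3 ratio, n(Cr2O7^2-) in the aliquot = 1/3 × 1.071 × 10^-3 = 3.571 × 10^-4 mol
[Cr2O7^2-]_dilute = 3.571 × 10^-4 / 0.01984 = 0.01800 mol/L
[Cr2O7^2-]_original = 0.01800 × 100.0/20.39 = 0.08827 mol/L

0.08827 mol/L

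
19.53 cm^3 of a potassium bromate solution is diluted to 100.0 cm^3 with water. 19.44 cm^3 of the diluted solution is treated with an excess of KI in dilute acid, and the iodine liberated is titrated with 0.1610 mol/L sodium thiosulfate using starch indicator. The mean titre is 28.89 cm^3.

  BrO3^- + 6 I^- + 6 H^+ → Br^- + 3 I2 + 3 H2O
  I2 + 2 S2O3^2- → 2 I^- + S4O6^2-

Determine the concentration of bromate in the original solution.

n(S2O3^2-) = 0.02889 × 0.1610 = 4.651 × 10^-3 mol
n(I2) = n(S2O3^2-)/2 = 2.326 × 10^-3 mol
From the 1:3 ratio, n(BrO3^-) in the aliquot = 1/3 × 2.326 × 10^-3 = 7.752 × 10^-4 mol
[BrO3^-]_dilute = 7.752 × 10^-4 / 0.01944 = 0.03988 mol/L
[BrO3^-]_original = 0.03988 × 100.0/19.53 = 0.2042 mol/L

0.2042 mol/L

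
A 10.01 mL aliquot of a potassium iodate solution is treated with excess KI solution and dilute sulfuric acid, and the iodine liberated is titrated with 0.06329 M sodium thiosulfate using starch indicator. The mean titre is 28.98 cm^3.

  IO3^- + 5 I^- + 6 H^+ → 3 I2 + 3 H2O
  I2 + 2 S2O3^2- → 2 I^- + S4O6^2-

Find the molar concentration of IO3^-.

n(S2O3^2-) = 0.02898 × 0.06329 = 1.834 × 10^-3 mol
n(I2) = n(S2O3^2-)/2 = 9.171 × 10^-4 mol
From the 1:3 ratio, n(IO3^-) in the aliquot = 1/3 × 9.171 × 10^-4 = 3.057 × 10^-4 mol
[IO3^-] = 3.057 × 10^-4 / 0.01001 = 0.03054 mol/L

0.03054 M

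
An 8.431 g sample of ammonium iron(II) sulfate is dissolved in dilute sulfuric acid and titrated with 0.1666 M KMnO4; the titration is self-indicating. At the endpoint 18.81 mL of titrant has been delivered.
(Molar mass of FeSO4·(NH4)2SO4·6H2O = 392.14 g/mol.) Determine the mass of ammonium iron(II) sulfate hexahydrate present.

6.144 g

MnO4^- + 5 Fe^2+ + 8 H^+ → Mn^2+ + 5 Fe^3+ + 4 H2O
n(KMnO4) = 0.01881 L × 0.1666 mol/L = 3.134 × 10^-3 mol
From the 5:1 ratio, n(FeSO4·(NH4)2SO4·6H2O) = 5/1 × 3.134 × 10^-3 = 0.01567 mol
mass of FeSO4·(NH4)2SO4·6H2O = 0.01567 × 392.14 g/mol = 6.144 g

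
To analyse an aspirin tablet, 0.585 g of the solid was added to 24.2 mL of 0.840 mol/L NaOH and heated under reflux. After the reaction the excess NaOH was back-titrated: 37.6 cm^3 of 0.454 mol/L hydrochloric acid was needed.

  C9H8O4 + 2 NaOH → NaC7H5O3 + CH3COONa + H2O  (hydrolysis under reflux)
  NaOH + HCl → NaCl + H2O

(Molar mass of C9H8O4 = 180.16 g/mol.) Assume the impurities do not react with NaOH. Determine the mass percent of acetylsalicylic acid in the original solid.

n(NaOH) added = 0.0242 × 0.840 = 0.0203 mol
n(HCl) used in back-titration = 0.0376 × 0.454 = 0.0171 mol
n(NaOH) left over = 0.0171 mol (1:1 ratio)
n(NaOH) consumed by analyte = 0.0203 − 0.0171 = 3.26 × 10^-3 mol
From the 1:2 ratio, n(C9H8O4) = 1/2 × 3.26 × 10^-3 = 1.63 × 10^-3 mol
mass of C9H8O4 = 1.63 × 10^-3 × 180.16 = 0.293 g
% C9H8O4 = 0.293 / 0.585 × 100 = 50.2 %

50.2 %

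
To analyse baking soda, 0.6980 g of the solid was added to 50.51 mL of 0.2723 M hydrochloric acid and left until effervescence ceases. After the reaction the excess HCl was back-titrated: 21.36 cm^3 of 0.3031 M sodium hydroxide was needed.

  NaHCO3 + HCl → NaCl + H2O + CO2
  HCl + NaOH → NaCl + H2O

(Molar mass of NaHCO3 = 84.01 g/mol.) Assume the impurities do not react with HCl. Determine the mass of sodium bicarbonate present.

n(HCl) added = 0.05051 × 0.2723 = 0.01375 mol
n(NaOH) used in back-titration = 0.02136 × 0.3031 = 6.474 × 10^-3 mol
n(HCl) left over = 6.474 × 10^-3 mol (1:1 ratio)
n(HCl) consumed by analyte = 0.01375 − 6.474 × 10^-3 = 7.280 × 10^-3 mol
n(NaHCO3) = 7.280 × 10^-3 mol (1:1 ratio)
mass of NaHCO3 = 7.280 × 10^-3 × 84.01 = 0.6116 g

0.6116 g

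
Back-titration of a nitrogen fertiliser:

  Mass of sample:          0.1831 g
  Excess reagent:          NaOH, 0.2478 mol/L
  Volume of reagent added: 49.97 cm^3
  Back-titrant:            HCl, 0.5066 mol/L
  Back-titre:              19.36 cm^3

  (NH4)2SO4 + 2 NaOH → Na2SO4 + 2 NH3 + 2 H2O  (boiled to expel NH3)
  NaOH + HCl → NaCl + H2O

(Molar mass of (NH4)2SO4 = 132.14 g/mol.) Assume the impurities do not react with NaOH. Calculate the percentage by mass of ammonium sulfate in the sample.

n(NaOH) added = 0.04997 × 0.2478 = 0.01238 mol
n(HCl) used in back-titration = 0.01936 × 0.5066 = 9.808 × 10^-3 mol
n(NaOH) left over = 9.808 × 10^-3 mol (1:1 ratio)
n(NaOH) consumed by analyte = 0.01238 − 9.808 × 10^-3 = 2.575 × 10^-3 mol
From the 1:2 ratio, n((NH4)2SO4) = 1/2 × 2.575 × 10^-3 = 1.287 × 10^-3 mol
mass of (NH4)2SO4 = 1.287 × 10^-3 × 132.14 = 0.1701 g
% (NH4)2SO4 = 0.1701 / 0.1831 × 100 = 92.91 %

92.91 %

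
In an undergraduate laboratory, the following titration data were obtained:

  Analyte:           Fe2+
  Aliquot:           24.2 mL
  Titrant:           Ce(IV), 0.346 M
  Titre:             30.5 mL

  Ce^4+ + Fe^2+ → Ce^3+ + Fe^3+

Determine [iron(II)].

n(Ce4+) = 0.0305 L × 0.346 mol/L = 0.0106 mol
n(Fe2+) = 0.0106 mol (1:1 mole ratio)
[Fe2+] = 0.0106 mol / 0.0242 L = 0.436 mol/L

0.436 M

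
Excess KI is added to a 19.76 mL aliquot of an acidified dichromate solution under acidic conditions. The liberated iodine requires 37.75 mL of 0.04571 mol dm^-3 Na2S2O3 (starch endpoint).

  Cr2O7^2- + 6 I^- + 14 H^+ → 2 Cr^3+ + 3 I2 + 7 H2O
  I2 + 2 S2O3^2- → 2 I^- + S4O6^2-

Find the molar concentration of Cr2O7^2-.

n(S2O3^2-) = 0.03775 × 0.04571 = 1.726 × 10^-3 mol
n(I2) = n(S2O3^2-)/2 = 8.628 × 10^-4 mol
From the 1:3 ratio, n(Cr2O7^2-) in the aliquot = 1/3 × 8.628 × 10^-4 = 2.876 × 10^-4 mol
[Cr2O7^2-] = 2.876 × 10^-4 / 0.01976 = 0.01455 mol/L

0.01455 mol/L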